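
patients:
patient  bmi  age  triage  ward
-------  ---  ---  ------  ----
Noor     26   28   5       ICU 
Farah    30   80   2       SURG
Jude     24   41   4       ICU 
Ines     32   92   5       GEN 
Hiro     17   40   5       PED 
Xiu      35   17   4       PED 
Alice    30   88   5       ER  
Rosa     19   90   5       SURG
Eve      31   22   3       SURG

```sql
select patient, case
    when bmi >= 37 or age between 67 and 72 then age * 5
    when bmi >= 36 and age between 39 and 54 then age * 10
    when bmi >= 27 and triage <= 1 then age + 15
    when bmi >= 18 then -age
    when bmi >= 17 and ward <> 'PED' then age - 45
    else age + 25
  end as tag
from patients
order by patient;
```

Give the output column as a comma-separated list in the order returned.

-88, -22, -80, 65, -92, -41, -28, -90, -17

patient=Alice: bmi >= 18 → -88
patient=Eve: bmi >= 18 → -22
patient=Farah: bmi >= 18 → -80
patient=Hiro: ELSE → 65
patient=Ines: bmi >= 18 → -92
patient=Jude: bmi >= 18 → -41
patient=Noor: bmi >= 18 → -28
patient=Rosa: bmi >= 18 → -90
patient=Xiu: bmi >= 18 → -17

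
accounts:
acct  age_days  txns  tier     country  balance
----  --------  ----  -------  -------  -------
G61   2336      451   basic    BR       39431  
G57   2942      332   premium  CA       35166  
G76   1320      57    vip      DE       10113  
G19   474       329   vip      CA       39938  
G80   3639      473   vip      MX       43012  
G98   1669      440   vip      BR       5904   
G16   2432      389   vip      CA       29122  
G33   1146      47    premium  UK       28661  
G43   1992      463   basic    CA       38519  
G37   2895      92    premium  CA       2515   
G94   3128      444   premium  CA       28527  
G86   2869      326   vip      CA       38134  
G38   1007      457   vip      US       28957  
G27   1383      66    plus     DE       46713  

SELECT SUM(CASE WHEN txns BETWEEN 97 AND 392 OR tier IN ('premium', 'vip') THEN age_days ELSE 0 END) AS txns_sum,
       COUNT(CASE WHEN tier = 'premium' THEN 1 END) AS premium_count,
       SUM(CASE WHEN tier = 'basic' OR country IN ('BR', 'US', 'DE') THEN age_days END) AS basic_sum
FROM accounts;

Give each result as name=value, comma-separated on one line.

txns_sum=23521, premium_count=4, basic_sum=9707

[txns_sum: txns BETWEEN 97 AND 392 OR tier IN ('premium', 'vip')]
acct=G61: ✗
acct=G57: ✓ → 2942
acct=G76: ✓ → 1320
acct=G19: ✓ → 474
acct=G80: ✓ → 3639
acct=G98: ✓ → 1669
acct=G16: ✓ → 2432
acct=G33: ✓ → 1146
acct=G43: ✗
acct=G37: ✓ → 2895
acct=G94: ✓ → 3128
acct=G86: ✓ → 2869
acct=G38: ✓ → 1007
acct=G27: ✗
txns_sum = 2942 + 1320 + 474 + 3639 + 1669 + 2432 + 1146 + 2895 + 3128 + 2869 + 1007 = 23521
—
[premium_count: tier = 'premium']
acct=G61: ✗
acct=G57: ✓ → 1
acct=G76: ✗
acct=G19: ✗
acct=G80: ✗
acct=G98: ✗
acct=G16: ✗
acct=G33: ✓ → 1
acct=G43: ✗
acct=G37: ✓ → 1
acct=G94: ✓ → 1
acct=G86: ✗
acct=G38: ✗
acct=G27: ✗
premium_count = COUNT(1, 1, 1, 1) = 4
—
[basic_sum: tier = 'basic' OR country IN ('BR', 'US', 'DE')]
acct=G61: ✓ → 2336
acct=G57: ✗
acct=G76: ✓ → 1320
acct=G19: ✗
acct=G80: ✗
acct=G98: ✓ → 1669
acct=G16: ✗
acct=G33: ✗
acct=G43: ✓ → 1992
acct=G37: ✗
acct=G94: ✗
acct=G86: ✗
acct=G38: ✓ → 1007
acct=G27: ✓ → 1383
basic_sum = 2336 + 1320 + 1669 + 1992 + 1007 + 1383 = 9707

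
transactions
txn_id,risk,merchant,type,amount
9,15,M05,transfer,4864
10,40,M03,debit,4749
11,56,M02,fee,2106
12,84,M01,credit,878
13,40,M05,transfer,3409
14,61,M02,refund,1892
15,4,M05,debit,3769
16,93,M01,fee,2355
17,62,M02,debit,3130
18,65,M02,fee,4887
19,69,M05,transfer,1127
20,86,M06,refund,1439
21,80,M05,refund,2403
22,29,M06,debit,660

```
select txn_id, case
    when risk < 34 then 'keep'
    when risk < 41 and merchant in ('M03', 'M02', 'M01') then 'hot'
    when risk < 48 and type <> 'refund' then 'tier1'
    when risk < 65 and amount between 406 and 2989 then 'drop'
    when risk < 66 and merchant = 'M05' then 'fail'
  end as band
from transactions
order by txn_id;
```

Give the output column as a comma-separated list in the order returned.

keep, hot, drop, NULL, tier1, drop, keep, NULL, NULL, NULL, NULL, NULL, NULL, keep

txn_id=9: risk < 34 → keep
txn_id=10: risk < 41 and merchant in ('M03', 'M02', 'M01') → hot
txn_id=11: risk < 65 and amount between 406 and 2989 → drop
txn_id=12: (no match → NULL) → NULL
txn_id=13: risk < 48 and type <> 'refund' → tier1
txn_id=14: risk < 65 and amount between 406 and 2989 → drop
txn_id=15: risk < 34 → keep
txn_id=16: (no match → NULL) → NULL
txn_id=17: (no match → NULL) → NULL
txn_id=18: (no match → NULL) → NULL
txn_id=19: (no match → NULL) → NULL
txn_id=20: (no match → NULL) → NULL
txn_id=21: (no match → NULL) → NULL
txn_id=22: risk < 34 → keep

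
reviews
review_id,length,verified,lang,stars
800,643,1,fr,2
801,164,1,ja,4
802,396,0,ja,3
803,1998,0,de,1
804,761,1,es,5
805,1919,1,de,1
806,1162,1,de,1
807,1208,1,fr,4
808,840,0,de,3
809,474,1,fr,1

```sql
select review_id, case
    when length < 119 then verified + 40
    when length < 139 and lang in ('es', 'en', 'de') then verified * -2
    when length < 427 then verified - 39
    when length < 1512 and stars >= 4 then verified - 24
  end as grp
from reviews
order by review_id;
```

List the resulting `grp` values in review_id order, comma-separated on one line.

review_id=800: (no match → NULL) → NULL
review_id=801: length < 427 → -38
review_id=802: length < 427 → -39
review_id=803: (no match → NULL) → NULL
review_id=804: length < 1512 and stars >= 4 → -23
review_id=805: (no match → NULL) → NULL
review_id=806: (no match → NULL) → NULL
review_id=807: length < 1512 and stars >= 4 → -23
review_id=808: (no match → NULL) → NULL
review_id=809: (no match → NULL) → NULL

NULL, -38, -39, NULL, -23, NULL, NULL, -23, NULL, NULL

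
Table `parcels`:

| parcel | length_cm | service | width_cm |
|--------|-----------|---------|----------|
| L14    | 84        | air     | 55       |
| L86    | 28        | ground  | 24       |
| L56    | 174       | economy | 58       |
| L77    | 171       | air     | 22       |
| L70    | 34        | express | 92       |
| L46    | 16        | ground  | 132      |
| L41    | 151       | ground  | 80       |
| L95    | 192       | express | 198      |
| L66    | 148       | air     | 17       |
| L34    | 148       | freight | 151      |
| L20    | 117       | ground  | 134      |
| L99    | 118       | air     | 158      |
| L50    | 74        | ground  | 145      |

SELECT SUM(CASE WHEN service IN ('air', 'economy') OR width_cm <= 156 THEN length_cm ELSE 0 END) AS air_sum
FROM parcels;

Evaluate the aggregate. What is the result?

parcel=L14: ✓ → 84
parcel=L86: ✓ → 28
parcel=L56: ✓ → 174
parcel=L77: ✓ → 171
parcel=L70: ✓ → 34
parcel=L46: ✓ → 16
parcel=L41: ✓ → 151
parcel=L95: ✗
parcel=L66: ✓ → 148
parcel=L34: ✓ → 148
parcel=L20: ✓ → 117
parcel=L99: ✓ → 118
parcel=L50: ✓ → 74
air_sum = 84 + 28 + 174 + 171 + 34 + 16 + 151 + 148 + 148 + 117 + 118 + 74 = 1263

1263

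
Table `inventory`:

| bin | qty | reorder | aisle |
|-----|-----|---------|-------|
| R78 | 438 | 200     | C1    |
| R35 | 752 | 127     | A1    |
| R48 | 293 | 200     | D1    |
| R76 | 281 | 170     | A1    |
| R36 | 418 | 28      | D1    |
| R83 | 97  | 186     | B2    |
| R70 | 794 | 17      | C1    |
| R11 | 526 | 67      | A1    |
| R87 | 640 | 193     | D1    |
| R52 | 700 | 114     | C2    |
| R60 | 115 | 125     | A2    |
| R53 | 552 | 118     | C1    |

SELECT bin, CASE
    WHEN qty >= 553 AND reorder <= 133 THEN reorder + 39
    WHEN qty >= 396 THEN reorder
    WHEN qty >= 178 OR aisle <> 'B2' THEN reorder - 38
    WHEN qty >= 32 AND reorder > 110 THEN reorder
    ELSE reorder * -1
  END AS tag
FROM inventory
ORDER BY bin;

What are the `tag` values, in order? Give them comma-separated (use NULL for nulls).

67, 166, 28, 162, 153, 118, 87, 56, 132, 200, 186, 193

bin=R11: qty >= 396 → 67
bin=R35: qty >= 553 AND reorder <= 133 → 166
bin=R36: qty >= 396 → 28
bin=R48: qty >= 178 OR aisle <> 'B2' → 162
bin=R52: qty >= 553 AND reorder <= 133 → 153
bin=R53: qty >= 396 → 118
bin=R60: qty >= 178 OR aisle <> 'B2' → 87
bin=R70: qty >= 553 AND reorder <= 133 → 56
bin=R76: qty >= 178 OR aisle <> 'B2' → 132
bin=R78: qty >= 396 → 200
bin=R83: qty >= 32 AND reorder > 110 → 186
bin=R87: qty >= 396 → 193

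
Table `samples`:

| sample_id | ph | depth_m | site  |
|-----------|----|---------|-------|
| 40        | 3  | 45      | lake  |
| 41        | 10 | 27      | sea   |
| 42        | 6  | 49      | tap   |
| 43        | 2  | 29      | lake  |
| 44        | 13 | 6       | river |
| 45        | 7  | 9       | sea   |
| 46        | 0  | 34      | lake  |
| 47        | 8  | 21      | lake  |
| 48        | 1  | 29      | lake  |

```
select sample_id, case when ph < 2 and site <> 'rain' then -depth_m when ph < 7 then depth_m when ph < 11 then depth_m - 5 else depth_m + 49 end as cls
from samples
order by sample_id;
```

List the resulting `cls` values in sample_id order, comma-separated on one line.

45, 22, 49, 29, 55, 4, -34, 16, -29

sample_id=40: ph < 7 → 45
sample_id=41: ph < 11 → 22
sample_id=42: ph < 7 → 49
sample_id=43: ph < 7 → 29
sample_id=44: ELSE → 55
sample_id=45: ph < 11 → 4
sample_id=46: ph < 2 and site <> 'rain' → -34
sample_id=47: ph < 11 → 16
sample_id=48: ph < 2 and site <> 'rain' → -29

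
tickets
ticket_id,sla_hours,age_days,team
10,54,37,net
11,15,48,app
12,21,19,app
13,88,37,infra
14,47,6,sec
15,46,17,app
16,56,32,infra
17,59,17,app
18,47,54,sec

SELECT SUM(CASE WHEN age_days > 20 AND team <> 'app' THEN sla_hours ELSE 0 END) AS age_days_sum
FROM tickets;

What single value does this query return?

245

ticket_id=10: ✓ → 54
ticket_id=11: ✗
ticket_id=12: ✗
ticket_id=13: ✓ → 88
ticket_id=14: ✗
ticket_id=15: ✗
ticket_id=16: ✓ → 56
ticket_id=17: ✗
ticket_id=18: ✓ → 47
age_days_sum = 54 + 88 + 56 + 47 = 245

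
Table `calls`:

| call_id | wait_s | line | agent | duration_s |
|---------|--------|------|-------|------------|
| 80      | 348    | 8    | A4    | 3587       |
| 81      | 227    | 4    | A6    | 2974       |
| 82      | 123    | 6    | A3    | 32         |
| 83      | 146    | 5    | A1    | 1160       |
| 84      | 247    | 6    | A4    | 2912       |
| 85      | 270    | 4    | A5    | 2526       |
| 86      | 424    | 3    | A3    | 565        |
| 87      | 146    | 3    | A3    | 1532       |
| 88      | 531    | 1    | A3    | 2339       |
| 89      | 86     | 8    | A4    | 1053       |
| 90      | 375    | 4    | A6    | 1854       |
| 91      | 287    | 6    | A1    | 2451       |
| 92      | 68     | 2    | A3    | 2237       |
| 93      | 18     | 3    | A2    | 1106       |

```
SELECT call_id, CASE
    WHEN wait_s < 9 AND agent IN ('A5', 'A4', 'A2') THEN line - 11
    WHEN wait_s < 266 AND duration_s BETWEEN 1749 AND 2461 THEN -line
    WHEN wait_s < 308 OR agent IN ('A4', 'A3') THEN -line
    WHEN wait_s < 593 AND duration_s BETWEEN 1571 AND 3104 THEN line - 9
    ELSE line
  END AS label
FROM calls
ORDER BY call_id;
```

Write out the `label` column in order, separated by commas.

-8, -4, -6, -5, -6, -4, -3, -3, -1, -8, -5, -6, -2, -3

call_id=80: wait_s < 308 OR agent IN ('A4', 'A3') → -8
call_id=81: wait_s < 308 OR agent IN ('A4', 'A3') → -4
call_id=82: wait_s < 308 OR agent IN ('A4', 'A3') → -6
call_id=83: wait_s < 308 OR agent IN ('A4', 'A3') → -5
call_id=84: wait_s < 308 OR agent IN ('A4', 'A3') → -6
call_id=85: wait_s < 308 OR agent IN ('A4', 'A3') → -4
call_id=86: wait_s < 308 OR agent IN ('A4', 'A3') → -3
call_id=87: wait_s < 308 OR agent IN ('A4', 'A3') → -3
call_id=88: wait_s < 308 OR agent IN ('A4', 'A3') → -1
call_id=89: wait_s < 308 OR agent IN ('A4', 'A3') → -8
call_id=90: wait_s < 593 AND duration_s BETWEEN 1571 AND 3104 → -5
call_id=91: wait_s < 308 OR agent IN ('A4', 'A3') → -6
call_id=92: wait_s < 266 AND duration_s BETWEEN 1749 AND 2461 → -2
call_id=93: wait_s < 308 OR agent IN ('A4', 'A3') → -3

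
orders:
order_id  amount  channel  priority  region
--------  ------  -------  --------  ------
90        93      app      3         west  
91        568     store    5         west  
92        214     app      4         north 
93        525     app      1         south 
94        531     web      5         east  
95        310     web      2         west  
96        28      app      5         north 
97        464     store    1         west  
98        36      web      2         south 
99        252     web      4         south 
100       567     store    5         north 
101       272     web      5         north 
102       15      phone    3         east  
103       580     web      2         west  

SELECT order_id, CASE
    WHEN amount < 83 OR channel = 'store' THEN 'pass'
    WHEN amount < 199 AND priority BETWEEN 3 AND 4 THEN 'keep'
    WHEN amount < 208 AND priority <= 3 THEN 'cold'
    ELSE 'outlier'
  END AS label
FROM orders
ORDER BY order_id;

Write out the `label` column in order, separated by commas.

keep, pass, outlier, outlier, outlier, outlier, pass, pass, pass, outlier, pass, outlier, pass, outlier

order_id=90: amount < 199 AND priority BETWEEN 3 AND 4 → keep
order_id=91: amount < 83 OR channel = 'store' → pass
order_id=92: ELSE → outlier
order_id=93: ELSE → outlier
order_id=94: ELSE → outlier
order_id=95: ELSE → outlier
order_id=96: amount < 83 OR channel = 'store' → pass
order_id=97: amount < 83 OR channel = 'store' → pass
order_id=98: amount < 83 OR channel = 'store' → pass
order_id=99: ELSE → outlier
order_id=100: amount < 83 OR channel = 'store' → pass
order_id=101: ELSE → outlier
order_id=102: amount < 83 OR channel = 'store' → pass
order_id=103: ELSE → outlier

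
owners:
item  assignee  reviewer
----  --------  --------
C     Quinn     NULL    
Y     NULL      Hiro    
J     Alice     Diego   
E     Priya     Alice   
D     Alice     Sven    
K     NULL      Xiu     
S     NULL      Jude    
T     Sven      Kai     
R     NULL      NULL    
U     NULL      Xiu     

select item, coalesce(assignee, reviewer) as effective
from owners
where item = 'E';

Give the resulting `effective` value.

Priya

item = E: assignee=Priya, reviewer=Alice.
assignee=Priya → Priya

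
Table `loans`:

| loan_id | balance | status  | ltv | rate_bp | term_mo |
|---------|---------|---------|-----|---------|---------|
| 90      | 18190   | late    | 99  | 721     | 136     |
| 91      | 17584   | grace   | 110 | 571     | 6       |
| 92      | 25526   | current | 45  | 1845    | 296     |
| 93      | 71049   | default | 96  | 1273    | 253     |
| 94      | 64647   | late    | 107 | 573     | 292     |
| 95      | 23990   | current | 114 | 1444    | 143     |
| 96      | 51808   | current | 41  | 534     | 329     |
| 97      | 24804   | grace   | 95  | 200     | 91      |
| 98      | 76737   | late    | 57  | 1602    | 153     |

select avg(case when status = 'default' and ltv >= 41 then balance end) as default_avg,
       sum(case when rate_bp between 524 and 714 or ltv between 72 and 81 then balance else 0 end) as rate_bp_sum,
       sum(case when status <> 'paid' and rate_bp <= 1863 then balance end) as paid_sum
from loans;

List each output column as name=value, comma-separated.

[default_avg: status = 'default' and ltv >= 41]
loan_id=90: ✗
loan_id=91: ✗
loan_id=92: ✗
loan_id=93: ✓ → 71049
loan_id=94: ✗
loan_id=95: ✗
loan_id=96: ✗
loan_id=97: ✗
loan_id=98: ✗
default_avg = 71049
—
[rate_bp_sum: rate_bp between 524 and 714 or ltv between 72 and 81]
loan_id=90: ✗
loan_id=91: ✓ → 17584
loan_id=92: ✗
loan_id=93: ✗
loan_id=94: ✓ → 64647
loan_id=95: ✗
loan_id=96: ✓ → 51808
loan_id=97: ✗
loan_id=98: ✗
rate_bp_sum = 17584 + 64647 + 51808 = 134039
—
[paid_sum: status <> 'paid' and rate_bp <= 1863]
loan_id=90: ✓ → 18190
loan_id=91: ✓ → 17584
loan_id=92: ✓ → 25526
loan_id=93: ✓ → 71049
loan_id=94: ✓ → 64647
loan_id=95: ✓ → 23990
loan_id=96: ✓ → 51808
loan_id=97: ✓ → 24804
loan_id=98: ✓ → 76737
paid_sum = 18190 + 17584 + 25526 + 71049 + 64647 + 23990 + 51808 + 24804 + 76737 = 374335

default_avg=71049, rate_bp_sum=134039, paid_sum=374335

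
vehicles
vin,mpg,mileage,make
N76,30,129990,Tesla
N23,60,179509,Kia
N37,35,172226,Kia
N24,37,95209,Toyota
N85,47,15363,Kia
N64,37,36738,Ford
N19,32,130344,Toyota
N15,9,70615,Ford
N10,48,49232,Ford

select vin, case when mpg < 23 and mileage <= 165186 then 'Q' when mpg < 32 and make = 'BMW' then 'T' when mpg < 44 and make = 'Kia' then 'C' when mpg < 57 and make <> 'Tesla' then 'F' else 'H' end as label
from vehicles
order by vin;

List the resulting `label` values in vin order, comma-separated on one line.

F, Q, F, H, F, C, F, H, F

vin=N10: mpg < 57 and make <> 'Tesla' → F
vin=N15: mpg < 23 and mileage <= 165186 → Q
vin=N19: mpg < 57 and make <> 'Tesla' → F
vin=N23: ELSE → H
vin=N24: mpg < 57 and make <> 'Tesla' → F
vin=N37: mpg < 44 and make = 'Kia' → C
vin=N64: mpg < 57 and make <> 'Tesla' → F
vin=N76: ELSE → H
vin=N85: mpg < 57 and make <> 'Tesla' → F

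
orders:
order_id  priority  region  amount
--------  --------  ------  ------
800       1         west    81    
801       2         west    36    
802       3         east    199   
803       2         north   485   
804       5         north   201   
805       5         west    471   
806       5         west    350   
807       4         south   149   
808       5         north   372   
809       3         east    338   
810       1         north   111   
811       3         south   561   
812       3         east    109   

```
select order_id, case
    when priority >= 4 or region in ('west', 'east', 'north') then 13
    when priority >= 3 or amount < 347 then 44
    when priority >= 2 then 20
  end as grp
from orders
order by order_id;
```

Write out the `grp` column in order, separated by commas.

order_id=800: priority >= 4 or region in ('west', 'east', 'north') → 13
order_id=801: priority >= 4 or region in ('west', 'east', 'north') → 13
order_id=802: priority >= 4 or region in ('west', 'east', 'north') → 13
order_id=803: priority >= 4 or region in ('west', 'east', 'north') → 13
order_id=804: priority >= 4 or region in ('west', 'east', 'north') → 13
order_id=805: priority >= 4 or region in ('west', 'east', 'north') → 13
order_id=806: priority >= 4 or region in ('west', 'east', 'north') → 13
order_id=807: priority >= 4 or region in ('west', 'east', 'north') → 13
order_id=808: priority >= 4 or region in ('west', 'east', 'north') → 13
order_id=809: priority >= 4 or region in ('west', 'east', 'north') → 13
order_id=810: priority >= 4 or region in ('west', 'east', 'north') → 13
order_id=811: priority >= 3 or amount < 347 → 44
order_id=812: priority >= 4 or region in ('west', 'east', 'north') → 13

13, 13, 13, 13, 13, 13, 13, 13, 13, 13, 13, 44, 13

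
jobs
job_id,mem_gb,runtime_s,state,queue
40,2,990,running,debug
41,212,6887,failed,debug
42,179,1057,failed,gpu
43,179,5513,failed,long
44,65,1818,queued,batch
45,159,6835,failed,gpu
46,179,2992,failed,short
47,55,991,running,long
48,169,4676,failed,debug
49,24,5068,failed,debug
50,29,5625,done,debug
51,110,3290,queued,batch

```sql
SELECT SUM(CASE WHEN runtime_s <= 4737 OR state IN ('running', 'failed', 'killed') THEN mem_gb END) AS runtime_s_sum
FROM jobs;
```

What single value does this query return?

1333

job_id=40: ✓ → 2
job_id=41: ✓ → 212
job_id=42: ✓ → 179
job_id=43: ✓ → 179
job_id=44: ✓ → 65
job_id=45: ✓ → 159
job_id=46: ✓ → 179
job_id=47: ✓ → 55
job_id=48: ✓ → 169
job_id=49: ✓ → 24
job_id=50: ✗
job_id=51: ✓ → 110
runtime_s_sum = 2 + 212 + 179 + 179 + 65 + 159 + 179 + 55 + 169 + 24 + 110 = 1333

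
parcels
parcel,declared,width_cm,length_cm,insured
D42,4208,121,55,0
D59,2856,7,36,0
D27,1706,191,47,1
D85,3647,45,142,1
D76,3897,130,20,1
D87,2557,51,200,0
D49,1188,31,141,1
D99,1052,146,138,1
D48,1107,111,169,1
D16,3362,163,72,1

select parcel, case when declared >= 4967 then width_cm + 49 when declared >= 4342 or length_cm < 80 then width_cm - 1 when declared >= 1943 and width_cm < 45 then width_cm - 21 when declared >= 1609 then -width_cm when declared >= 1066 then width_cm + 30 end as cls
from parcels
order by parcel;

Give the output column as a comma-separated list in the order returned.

162, 190, 120, 141, 61, 6, 129, -45, -51, NULL

parcel=D16: declared >= 4342 or length_cm < 80 → 162
parcel=D27: declared >= 4342 or length_cm < 80 → 190
parcel=D42: declared >= 4342 or length_cm < 80 → 120
parcel=D48: declared >= 1066 → 141
parcel=D49: declared >= 1066 → 61
parcel=D59: declared >= 4342 or length_cm < 80 → 6
parcel=D76: declared >= 4342 or length_cm < 80 → 129
parcel=D85: declared >= 1609 → -45
parcel=D87: declared >= 1609 → -51
parcel=D99: (no match → NULL) → NULL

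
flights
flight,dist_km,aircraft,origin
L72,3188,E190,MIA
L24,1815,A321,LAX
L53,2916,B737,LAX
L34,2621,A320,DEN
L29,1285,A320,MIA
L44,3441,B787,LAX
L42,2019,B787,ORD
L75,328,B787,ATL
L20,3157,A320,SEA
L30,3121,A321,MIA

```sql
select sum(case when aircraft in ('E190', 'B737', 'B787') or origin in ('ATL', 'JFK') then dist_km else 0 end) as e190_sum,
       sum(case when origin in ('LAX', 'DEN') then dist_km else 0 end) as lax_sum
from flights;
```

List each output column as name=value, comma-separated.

e190_sum=11892, lax_sum=10793

[e190_sum: aircraft in ('E190', 'B737', 'B787') or origin in ('ATL', 'JFK')]
flight=L72: ✓ → 3188
flight=L24: ✗
flight=L53: ✓ → 2916
flight=L34: ✗
flight=L29: ✗
flight=L44: ✓ → 3441
flight=L42: ✓ → 2019
flight=L75: ✓ → 328
flight=L20: ✗
flight=L30: ✗
e190_sum = 3188 + 2916 + 3441 + 2019 + 328 = 11892
—
[lax_sum: origin in ('LAX', 'DEN')]
flight=L72: ✗
flight=L24: ✓ → 1815
flight=L53: ✓ → 2916
flight=L34: ✓ → 2621
flight=L29: ✗
flight=L44: ✓ → 3441
flight=L42: ✗
flight=L75: ✗
flight=L20: ✗
flight=L30: ✗
lax_sum = 1815 + 2916 + 2621 + 3441 = 10793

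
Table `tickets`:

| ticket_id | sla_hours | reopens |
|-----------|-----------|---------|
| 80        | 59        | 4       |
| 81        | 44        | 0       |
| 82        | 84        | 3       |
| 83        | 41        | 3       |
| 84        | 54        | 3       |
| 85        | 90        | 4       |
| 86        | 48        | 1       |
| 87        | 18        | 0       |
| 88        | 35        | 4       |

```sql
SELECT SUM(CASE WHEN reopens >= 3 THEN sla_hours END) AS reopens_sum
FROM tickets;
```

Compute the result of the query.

363

ticket_id=80: ✓ → 59
ticket_id=81: ✗
ticket_id=82: ✓ → 84
ticket_id=83: ✓ → 41
ticket_id=84: ✓ → 54
ticket_id=85: ✓ → 90
ticket_id=86: ✗
ticket_id=87: ✗
ticket_id=88: ✓ → 35
reopens_sum = 59 + 84 + 41 + 54 + 90 + 35 = 363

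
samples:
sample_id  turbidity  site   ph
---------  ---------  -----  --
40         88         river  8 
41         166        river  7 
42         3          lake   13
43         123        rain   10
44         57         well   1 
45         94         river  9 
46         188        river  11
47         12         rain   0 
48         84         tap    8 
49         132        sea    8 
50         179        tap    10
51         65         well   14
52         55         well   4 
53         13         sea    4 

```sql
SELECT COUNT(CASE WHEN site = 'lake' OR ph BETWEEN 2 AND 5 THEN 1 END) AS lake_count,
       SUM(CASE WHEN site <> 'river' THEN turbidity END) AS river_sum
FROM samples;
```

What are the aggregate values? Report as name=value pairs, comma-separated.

lake_count=3, river_sum=723

[lake_count: site = 'lake' OR ph BETWEEN 2 AND 5]
sample_id=40: ✗
sample_id=41: ✗
sample_id=42: ✓ → 1
sample_id=43: ✗
sample_id=44: ✗
sample_id=45: ✗
sample_id=46: ✗
sample_id=47: ✗
sample_id=48: ✗
sample_id=49: ✗
sample_id=50: ✗
sample_id=51: ✗
sample_id=52: ✓ → 1
sample_id=53: ✓ → 1
lake_count = COUNT(1, 1, 1) = 3
—
[river_sum: site <> 'river']
sample_id=40: ✗
sample_id=41: ✗
sample_id=42: ✓ → 3
sample_id=43: ✓ → 123
sample_id=44: ✓ → 57
sample_id=45: ✗
sample_id=46: ✗
sample_id=47: ✓ → 12
sample_id=48: ✓ → 84
sample_id=49: ✓ → 132
sample_id=50: ✓ → 179
sample_id=51: ✓ → 65
sample_id=52: ✓ → 55
sample_id=53: ✓ → 13
river_sum = 3 + 123 + 57 + 12 + 84 + 132 + 179 + 65 + 55 + 13 = 723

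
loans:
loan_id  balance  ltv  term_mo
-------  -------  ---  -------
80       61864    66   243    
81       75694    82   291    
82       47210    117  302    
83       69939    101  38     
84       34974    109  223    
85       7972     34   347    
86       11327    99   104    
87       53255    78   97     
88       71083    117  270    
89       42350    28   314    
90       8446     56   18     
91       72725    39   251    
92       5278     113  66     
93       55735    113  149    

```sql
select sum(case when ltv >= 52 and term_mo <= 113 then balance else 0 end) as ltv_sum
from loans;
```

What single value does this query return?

148245

loan_id=80: ✗
loan_id=81: ✗
loan_id=82: ✗
loan_id=83: ✓ → 69939
loan_id=84: ✗
loan_id=85: ✗
loan_id=86: ✓ → 11327
loan_id=87: ✓ → 53255
loan_id=88: ✗
loan_id=89: ✗
loan_id=90: ✓ → 8446
loan_id=91: ✗
loan_id=92: ✓ → 5278
loan_id=93: ✗
ltv_sum = 69939 + 11327 + 53255 + 8446 + 5278 = 148245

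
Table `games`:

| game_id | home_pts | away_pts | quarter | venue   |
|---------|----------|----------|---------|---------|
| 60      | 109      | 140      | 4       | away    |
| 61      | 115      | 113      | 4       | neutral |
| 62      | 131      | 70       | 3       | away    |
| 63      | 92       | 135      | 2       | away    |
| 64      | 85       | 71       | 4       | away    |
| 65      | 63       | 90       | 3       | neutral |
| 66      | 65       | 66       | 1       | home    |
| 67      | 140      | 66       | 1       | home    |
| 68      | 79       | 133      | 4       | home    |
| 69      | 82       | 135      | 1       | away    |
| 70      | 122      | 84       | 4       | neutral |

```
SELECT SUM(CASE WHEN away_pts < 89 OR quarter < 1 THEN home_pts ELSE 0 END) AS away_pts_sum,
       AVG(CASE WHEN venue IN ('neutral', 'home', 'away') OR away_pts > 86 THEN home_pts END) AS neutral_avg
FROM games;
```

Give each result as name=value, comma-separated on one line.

[away_pts_sum: away_pts < 89 OR quarter < 1]
game_id=60: ✗
game_id=61: ✗
game_id=62: ✓ → 131
game_id=63: ✗
game_id=64: ✓ → 85
game_id=65: ✗
game_id=66: ✓ → 65
game_id=67: ✓ → 140
game_id=68: ✗
game_id=69: ✗
game_id=70: ✓ → 122
away_pts_sum = 131 + 85 + 65 + 140 + 122 = 543
—
[neutral_avg: venue IN ('neutral', 'home', 'away') OR away_pts > 86]
game_id=60: ✓ → 109
game_id=61: ✓ → 115
game_id=62: ✓ → 131
game_id=63: ✓ → 92
game_id=64: ✓ → 85
game_id=65: ✓ → 63
game_id=66: ✓ → 65
game_id=67: ✓ → 140
game_id=68: ✓ → 79
game_id=69: ✓ → 82
game_id=70: ✓ → 122
neutral_avg = (109 + 115 + 131 + 92 + 85 + 63 + 65 + 140 + 79 + 82 + 122) / 11 = 98.4545454545

away_pts_sum=543, neutral_avg=98.4545454545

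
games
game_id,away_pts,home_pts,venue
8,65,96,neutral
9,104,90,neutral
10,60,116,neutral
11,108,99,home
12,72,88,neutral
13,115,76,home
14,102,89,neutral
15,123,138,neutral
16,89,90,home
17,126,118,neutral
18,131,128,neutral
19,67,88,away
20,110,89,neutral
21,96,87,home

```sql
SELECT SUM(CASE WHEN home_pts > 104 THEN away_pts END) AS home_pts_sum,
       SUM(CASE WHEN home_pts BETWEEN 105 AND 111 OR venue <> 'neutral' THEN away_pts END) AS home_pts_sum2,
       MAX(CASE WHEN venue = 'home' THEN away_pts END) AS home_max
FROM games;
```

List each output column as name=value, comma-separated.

[home_pts_sum: home_pts > 104]
game_id=8: ✗
game_id=9: ✗
game_id=10: ✓ → 60
game_id=11: ✗
game_id=12: ✗
game_id=13: ✗
game_id=14: ✗
game_id=15: ✓ → 123
game_id=16: ✗
game_id=17: ✓ → 126
game_id=18: ✓ → 131
game_id=19: ✗
game_id=20: ✗
game_id=21: ✗
home_pts_sum = 60 + 123 + 126 + 131 = 440
—
[home_pts_sum2: home_pts BETWEEN 105 AND 111 OR venue <> 'neutral']
game_id=8: ✗
game_id=9: ✗
game_id=10: ✗
game_id=11: ✓ → 108
game_id=12: ✗
game_id=13: ✓ → 115
game_id=14: ✗
game_id=15: ✗
game_id=16: ✓ → 89
game_id=17: ✗
game_id=18: ✗
game_id=19: ✓ → 67
game_id=20: ✗
game_id=21: ✓ → 96
home_pts_sum2 = 108 + 115 + 89 + 67 + 96 = 475
—
[home_max: venue = 'home']
game_id=8: ✗
game_id=9: ✗
game_id=10: ✗
game_id=11: ✓ → 108
game_id=12: ✗
game_id=13: ✓ → 115
game_id=14: ✗
game_id=15: ✗
game_id=16: ✓ → 89
game_id=17: ✗
game_id=18: ✗
game_id=19: ✗
game_id=20: ✗
game_id=21: ✓ → 96
home_max = MAX(108, 115, 89, 96) = 115

home_pts_sum=440, home_pts_sum2=475, home_max=115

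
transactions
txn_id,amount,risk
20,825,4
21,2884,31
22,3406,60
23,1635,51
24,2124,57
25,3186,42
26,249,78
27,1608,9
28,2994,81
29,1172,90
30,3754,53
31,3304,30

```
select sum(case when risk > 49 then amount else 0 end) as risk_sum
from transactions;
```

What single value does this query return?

15334

txn_id=20: ✗
txn_id=21: ✗
txn_id=22: ✓ → 3406
txn_id=23: ✓ → 1635
txn_id=24: ✓ → 2124
txn_id=25: ✗
txn_id=26: ✓ → 249
txn_id=27: ✗
txn_id=28: ✓ → 2994
txn_id=29: ✓ → 1172
txn_id=30: ✓ → 3754
txn_id=31: ✗
risk_sum = 3406 + 1635 + 2124 + 249 + 2994 + 1172 + 3754 = 15334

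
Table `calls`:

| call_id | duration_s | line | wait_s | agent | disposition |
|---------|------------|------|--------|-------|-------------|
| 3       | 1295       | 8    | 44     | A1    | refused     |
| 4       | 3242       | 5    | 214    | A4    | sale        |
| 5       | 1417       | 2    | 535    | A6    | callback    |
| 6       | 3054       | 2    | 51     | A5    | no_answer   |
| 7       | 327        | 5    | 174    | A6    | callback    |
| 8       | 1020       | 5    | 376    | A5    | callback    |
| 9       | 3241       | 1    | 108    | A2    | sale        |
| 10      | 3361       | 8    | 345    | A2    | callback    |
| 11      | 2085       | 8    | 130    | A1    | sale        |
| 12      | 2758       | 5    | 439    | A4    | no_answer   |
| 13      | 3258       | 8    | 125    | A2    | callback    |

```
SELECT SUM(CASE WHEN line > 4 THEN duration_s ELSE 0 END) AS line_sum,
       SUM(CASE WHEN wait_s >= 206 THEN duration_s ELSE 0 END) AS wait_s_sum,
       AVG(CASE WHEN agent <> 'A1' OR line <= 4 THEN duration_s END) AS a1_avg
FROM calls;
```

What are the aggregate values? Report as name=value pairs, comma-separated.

line_sum=17346, wait_s_sum=11798, a1_avg=2408.6666666667

[line_sum: line > 4]
call_id=3: ✓ → 1295
call_id=4: ✓ → 3242
call_id=5: ✗
call_id=6: ✗
call_id=7: ✓ → 327
call_id=8: ✓ → 1020
call_id=9: ✗
call_id=10: ✓ → 3361
call_id=11: ✓ → 2085
call_id=12: ✓ → 2758
call_id=13: ✓ → 3258
line_sum = 1295 + 3242 + 327 + 1020 + 3361 + 2085 + 2758 + 3258 = 17346
—
[wait_s_sum: wait_s >= 206]
call_id=3: ✗
call_id=4: ✓ → 3242
call_id=5: ✓ → 1417
call_id=6: ✗
call_id=7: ✗
call_id=8: ✓ → 1020
call_id=9: ✗
call_id=10: ✓ → 3361
call_id=11: ✗
call_id=12: ✓ → 2758
call_id=13: ✗
wait_s_sum = 3242 + 1417 + 1020 + 3361 + 2758 = 11798
—
[a1_avg: agent <> 'A1' OR line <= 4]
call_id=3: ✗
call_id=4: ✓ → 3242
call_id=5: ✓ → 1417
call_id=6: ✓ → 3054
call_id=7: ✓ → 327
call_id=8: ✓ → 1020
call_id=9: ✓ → 3241
call_id=10: ✓ → 3361
call_id=11: ✗
call_id=12: ✓ → 2758
call_id=13: ✓ → 3258
a1_avg = (3242 + 1417 + 3054 + 327 + 1020 + 3241 + 3361 + 2758 + 3258) / 9 = 2408.6666666667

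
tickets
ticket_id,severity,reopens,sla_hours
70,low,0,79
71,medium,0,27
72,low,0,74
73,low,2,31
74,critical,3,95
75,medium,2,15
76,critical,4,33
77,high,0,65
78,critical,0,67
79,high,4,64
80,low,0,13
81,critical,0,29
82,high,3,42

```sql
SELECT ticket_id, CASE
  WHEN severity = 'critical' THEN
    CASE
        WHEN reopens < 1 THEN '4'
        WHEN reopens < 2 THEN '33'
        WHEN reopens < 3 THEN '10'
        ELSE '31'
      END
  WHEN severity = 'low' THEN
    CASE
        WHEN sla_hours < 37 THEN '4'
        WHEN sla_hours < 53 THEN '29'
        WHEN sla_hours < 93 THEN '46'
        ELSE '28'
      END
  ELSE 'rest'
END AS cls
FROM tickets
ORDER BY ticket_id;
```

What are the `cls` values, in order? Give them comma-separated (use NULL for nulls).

ticket_id=70: severity='low' → inner[sla_hours < 93] → 46
ticket_id=71: severity='medium' → outer ELSE → rest
ticket_id=72: severity='low' → inner[sla_hours < 93] → 46
ticket_id=73: severity='low' → inner[sla_hours < 37] → 4
ticket_id=74: severity='critical' → inner[ELSE] → 31
ticket_id=75: severity='medium' → outer ELSE → rest
ticket_id=76: severity='critical' → inner[ELSE] → 31
ticket_id=77: severity='high' → outer ELSE → rest
ticket_id=78: severity='critical' → inner[reopens < 1] → 4
ticket_id=79: severity='high' → outer ELSE → rest
ticket_id=80: severity='low' → inner[sla_hours < 37] → 4
ticket_id=81: severity='critical' → inner[reopens < 1] → 4
ticket_id=82: severity='high' → outer ELSE → rest

46, rest, 46, 4, 31, rest, 31, rest, 4, rest, 4, 4, rest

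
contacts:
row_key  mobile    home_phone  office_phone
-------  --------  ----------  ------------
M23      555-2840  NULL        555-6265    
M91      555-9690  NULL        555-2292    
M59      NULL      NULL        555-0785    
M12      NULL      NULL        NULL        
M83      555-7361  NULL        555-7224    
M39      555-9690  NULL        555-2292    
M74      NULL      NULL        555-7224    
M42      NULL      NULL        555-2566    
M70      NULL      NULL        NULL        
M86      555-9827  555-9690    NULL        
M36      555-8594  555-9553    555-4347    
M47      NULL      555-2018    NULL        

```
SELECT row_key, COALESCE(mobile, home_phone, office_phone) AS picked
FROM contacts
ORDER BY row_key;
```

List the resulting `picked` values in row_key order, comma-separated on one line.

row_key=M12: mobile=NULL, home_phone=NULL, office_phone=NULL (all NULL) → NULL
row_key=M23: mobile=555-2840 → 555-2840
row_key=M36: mobile=555-8594 → 555-8594
row_key=M39: mobile=555-9690 → 555-9690
row_key=M42: mobile=NULL, home_phone=NULL, office_phone=555-2566 → 555-2566
row_key=M47: mobile=NULL, home_phone=555-2018 → 555-2018
row_key=M59: mobile=NULL, home_phone=NULL, office_phone=555-0785 → 555-0785
row_key=M70: mobile=NULL, home_phone=NULL, office_phone=NULL (all NULL) → NULL
row_key=M74: mobile=NULL, home_phone=NULL, office_phone=555-7224 → 555-7224
row_key=M83: mobile=555-7361 → 555-7361
row_key=M86: mobile=555-9827 → 555-9827
row_key=M91: mobile=555-9690 → 555-9690

NULL, 555-2840, 555-8594, 555-9690, 555-2566, 555-2018, 555-0785, NULL, 555-7224, 555-7361, 555-9827, 555-9690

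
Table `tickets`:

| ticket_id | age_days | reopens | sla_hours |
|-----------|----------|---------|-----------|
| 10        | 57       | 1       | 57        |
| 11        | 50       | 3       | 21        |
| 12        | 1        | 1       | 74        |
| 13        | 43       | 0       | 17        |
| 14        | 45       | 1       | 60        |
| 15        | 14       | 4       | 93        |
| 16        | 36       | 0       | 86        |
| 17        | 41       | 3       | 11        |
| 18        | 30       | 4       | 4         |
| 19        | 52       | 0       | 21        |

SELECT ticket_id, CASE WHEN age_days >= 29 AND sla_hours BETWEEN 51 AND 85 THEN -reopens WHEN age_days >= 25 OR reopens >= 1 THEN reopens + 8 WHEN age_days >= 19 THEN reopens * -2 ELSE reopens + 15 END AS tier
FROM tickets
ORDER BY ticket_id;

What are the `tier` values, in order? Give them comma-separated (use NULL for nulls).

-1, 11, 9, 8, -1, 12, 8, 11, 12, 8

ticket_id=10: age_days >= 29 AND sla_hours BETWEEN 51 AND 85 → -1
ticket_id=11: age_days >= 25 OR reopens >= 1 → 11
ticket_id=12: age_days >= 25 OR reopens >= 1 → 9
ticket_id=13: age_days >= 25 OR reopens >= 1 → 8
ticket_id=14: age_days >= 29 AND sla_hours BETWEEN 51 AND 85 → -1
ticket_id=15: age_days >= 25 OR reopens >= 1 → 12
ticket_id=16: age_days >= 25 OR reopens >= 1 → 8
ticket_id=17: age_days >= 25 OR reopens >= 1 → 11
ticket_id=18: age_days >= 25 OR reopens >= 1 → 12
ticket_id=19: age_days >= 25 OR reopens >= 1 → 8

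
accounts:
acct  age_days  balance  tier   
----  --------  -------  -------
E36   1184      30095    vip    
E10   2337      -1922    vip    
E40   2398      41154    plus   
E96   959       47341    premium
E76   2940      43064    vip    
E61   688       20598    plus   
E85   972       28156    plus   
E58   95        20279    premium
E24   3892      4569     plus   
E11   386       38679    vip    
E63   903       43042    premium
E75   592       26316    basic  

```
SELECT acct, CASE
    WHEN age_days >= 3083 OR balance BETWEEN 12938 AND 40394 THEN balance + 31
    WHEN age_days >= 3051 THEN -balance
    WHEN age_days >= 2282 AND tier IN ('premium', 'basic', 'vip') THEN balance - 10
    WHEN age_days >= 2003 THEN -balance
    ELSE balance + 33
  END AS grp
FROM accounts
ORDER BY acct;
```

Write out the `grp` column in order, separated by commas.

acct=E10: age_days >= 2282 AND tier IN ('premium', 'basic', 'vip') → -1932
acct=E11: age_days >= 3083 OR balance BETWEEN 12938 AND 40394 → 38710
acct=E24: age_days >= 3083 OR balance BETWEEN 12938 AND 40394 → 4600
acct=E36: age_days >= 3083 OR balance BETWEEN 12938 AND 40394 → 30126
acct=E40: age_days >= 2003 → -41154
acct=E58: age_days >= 3083 OR balance BETWEEN 12938 AND 40394 → 20310
acct=E61: age_days >= 3083 OR balance BETWEEN 12938 AND 40394 → 20629
acct=E63: ELSE → 43075
acct=E75: age_days >= 3083 OR balance BETWEEN 12938 AND 40394 → 26347
acct=E76: age_days >= 2282 AND tier IN ('premium', 'basic', 'vip') → 43054
acct=E85: age_days >= 3083 OR balance BETWEEN 12938 AND 40394 → 28187
acct=E96: ELSE → 47374

-1932, 38710, 4600, 30126, -41154, 20310, 20629, 43075, 26347, 43054, 28187, 47374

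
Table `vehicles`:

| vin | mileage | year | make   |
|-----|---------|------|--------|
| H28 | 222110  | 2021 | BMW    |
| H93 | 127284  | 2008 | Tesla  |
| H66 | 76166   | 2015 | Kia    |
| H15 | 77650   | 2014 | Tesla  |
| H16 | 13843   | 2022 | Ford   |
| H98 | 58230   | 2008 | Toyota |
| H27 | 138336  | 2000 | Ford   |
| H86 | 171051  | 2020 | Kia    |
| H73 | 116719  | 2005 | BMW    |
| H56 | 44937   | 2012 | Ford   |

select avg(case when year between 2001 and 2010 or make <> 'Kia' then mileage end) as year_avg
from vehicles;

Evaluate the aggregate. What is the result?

99888.625

vin=H28: ✓ → 222110
vin=H93: ✓ → 127284
vin=H66: ✗
vin=H15: ✓ → 77650
vin=H16: ✓ → 13843
vin=H98: ✓ → 58230
vin=H27: ✓ → 138336
vin=H86: ✗
vin=H73: ✓ → 116719
vin=H56: ✓ → 44937
year_avg = (222110 + 127284 + 77650 + 13843 + 58230 + 138336 + 116719 + 44937) / 8 = 99888.625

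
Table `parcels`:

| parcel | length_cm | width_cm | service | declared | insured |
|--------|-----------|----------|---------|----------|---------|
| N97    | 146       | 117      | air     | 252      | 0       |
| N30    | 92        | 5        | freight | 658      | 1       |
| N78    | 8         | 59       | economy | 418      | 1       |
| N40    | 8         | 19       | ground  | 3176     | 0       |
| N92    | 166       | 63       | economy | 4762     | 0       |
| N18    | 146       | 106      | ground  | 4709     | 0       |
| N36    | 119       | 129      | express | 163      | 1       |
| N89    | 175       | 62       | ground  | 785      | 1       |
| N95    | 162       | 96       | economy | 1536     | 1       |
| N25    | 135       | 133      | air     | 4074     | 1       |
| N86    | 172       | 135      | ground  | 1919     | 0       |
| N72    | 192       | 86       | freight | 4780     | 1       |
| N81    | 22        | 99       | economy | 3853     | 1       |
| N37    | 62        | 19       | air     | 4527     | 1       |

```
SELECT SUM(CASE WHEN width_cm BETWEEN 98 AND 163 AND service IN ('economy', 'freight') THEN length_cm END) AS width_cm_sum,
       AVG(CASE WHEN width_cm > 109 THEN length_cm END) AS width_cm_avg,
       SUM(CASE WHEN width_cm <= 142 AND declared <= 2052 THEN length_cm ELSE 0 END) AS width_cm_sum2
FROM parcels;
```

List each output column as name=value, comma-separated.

[width_cm_sum: width_cm BETWEEN 98 AND 163 AND service IN ('economy', 'freight')]
parcel=N97: ✗
parcel=N30: ✗
parcel=N78: ✗
parcel=N40: ✗
parcel=N92: ✗
parcel=N18: ✗
parcel=N36: ✗
parcel=N89: ✗
parcel=N95: ✗
parcel=N25: ✗
parcel=N86: ✗
parcel=N72: ✗
parcel=N81: ✓ → 22
parcel=N37: ✗
width_cm_sum = 22
—
[width_cm_avg: width_cm > 109]
parcel=N97: ✓ → 146
parcel=N30: ✗
parcel=N78: ✗
parcel=N40: ✗
parcel=N92: ✗
parcel=N18: ✗
parcel=N36: ✓ → 119
parcel=N89: ✗
parcel=N95: ✗
parcel=N25: ✓ → 135
parcel=N86: ✓ → 172
parcel=N72: ✗
parcel=N81: ✗
parcel=N37: ✗
width_cm_avg = (146 + 119 + 135 + 172) / 4 = 143
—
[width_cm_sum2: width_cm <= 142 AND declared <= 2052]
parcel=N97: ✓ → 146
parcel=N30: ✓ → 92
parcel=N78: ✓ → 8
parcel=N40: ✗
parcel=N92: ✗
parcel=N18: ✗
parcel=N36: ✓ → 119
parcel=N89: ✓ → 175
parcel=N95: ✓ → 162
parcel=N25: ✗
parcel=N86: ✓ → 172
parcel=N72: ✗
parcel=N81: ✗
parcel=N37: ✗
width_cm_sum2 = 146 + 92 + 8 + 119 + 175 + 162 + 172 = 874

width_cm_sum=22, width_cm_avg=143, width_cm_sum2=874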